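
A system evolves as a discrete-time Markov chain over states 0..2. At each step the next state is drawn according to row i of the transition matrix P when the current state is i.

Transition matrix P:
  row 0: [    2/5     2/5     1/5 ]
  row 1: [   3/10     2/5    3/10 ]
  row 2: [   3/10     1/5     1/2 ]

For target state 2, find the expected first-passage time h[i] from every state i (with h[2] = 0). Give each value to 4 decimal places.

h = [4.1667, 3.7500, 0.0000]

First-step conditioning: h[2] = 0; for i ≠ 2, h[i] = 1 + Σ_k P[i][k]·h[k].
  h[0] = 1 + 2/5·h[0] + 2/5·h[1]
  h[1] = 1 + 3/10·h[0] + 2/5·h[1]
Solving the 2×2 linear system over states ≠ 2 gives exactly h = [25/6, 15/4, 0] (h[2] = 0 is the target).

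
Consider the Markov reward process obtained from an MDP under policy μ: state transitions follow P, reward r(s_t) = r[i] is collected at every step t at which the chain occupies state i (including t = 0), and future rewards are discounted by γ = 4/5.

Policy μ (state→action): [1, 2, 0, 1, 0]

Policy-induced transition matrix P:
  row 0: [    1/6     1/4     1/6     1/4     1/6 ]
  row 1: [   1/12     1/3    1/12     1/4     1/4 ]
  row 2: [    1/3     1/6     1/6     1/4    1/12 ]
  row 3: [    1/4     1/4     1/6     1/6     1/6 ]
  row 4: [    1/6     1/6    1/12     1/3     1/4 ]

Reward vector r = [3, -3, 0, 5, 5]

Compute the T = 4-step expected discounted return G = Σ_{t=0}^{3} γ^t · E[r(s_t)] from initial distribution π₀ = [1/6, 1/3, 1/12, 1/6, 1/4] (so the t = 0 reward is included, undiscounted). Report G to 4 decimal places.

G = 5.5840

t=0: π = [0.1667, 0.3333, 0.0833, 0.1667, 0.2500], E[r] = 1.5833, γ^t·E[r] = 1.583333, running G = 1.583333
t=1: π = [0.1667, 0.2500, 0.1181, 0.2569, 0.2083], E[r] = 2.0764, γ^t·E[r] = 1.661111, running G = 3.244444
t=2: π = [0.1869, 0.2436, 0.1285, 0.2459, 0.1950], E[r] = 2.0347, γ^t·E[r] = 1.302222, running G = 4.546667
t=3: π = [0.1883, 0.2433, 0.1301, 0.2458, 0.1925], E[r] = 2.0261, γ^t·E[r] = 1.037383, running G = 5.584049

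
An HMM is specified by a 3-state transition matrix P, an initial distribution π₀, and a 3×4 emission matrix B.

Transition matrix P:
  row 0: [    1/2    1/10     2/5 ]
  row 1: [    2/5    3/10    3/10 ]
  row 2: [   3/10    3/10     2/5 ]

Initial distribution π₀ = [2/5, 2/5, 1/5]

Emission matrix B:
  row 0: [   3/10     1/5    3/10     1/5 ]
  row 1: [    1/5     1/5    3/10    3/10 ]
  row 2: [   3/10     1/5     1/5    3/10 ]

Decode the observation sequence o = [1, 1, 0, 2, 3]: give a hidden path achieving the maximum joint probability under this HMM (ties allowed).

path = [0, 0, 0, 0, 2]

t=0: δ = [8.000e-02, 8.000e-02, 4.000e-02]  (obs o_0=1)
t=1: δ = [8.000e-03, 4.800e-03, 6.400e-03]  ψ = [0, 1, 0]  (obs o_1=1)
t=2: δ = [1.200e-03, 3.840e-04, 9.600e-04]  ψ = [0, 2, 0]  (obs o_2=0)
t=3: δ = [1.800e-04, 8.640e-05, 9.600e-05]  ψ = [0, 2, 0]  (obs o_3=2)
t=4: δ = [1.800e-05, 8.640e-06, 2.160e-05]  ψ = [0, 2, 0]  (obs o_4=3)
backtrack: best end state = 2; path = [0, 0, 0, 0, 2]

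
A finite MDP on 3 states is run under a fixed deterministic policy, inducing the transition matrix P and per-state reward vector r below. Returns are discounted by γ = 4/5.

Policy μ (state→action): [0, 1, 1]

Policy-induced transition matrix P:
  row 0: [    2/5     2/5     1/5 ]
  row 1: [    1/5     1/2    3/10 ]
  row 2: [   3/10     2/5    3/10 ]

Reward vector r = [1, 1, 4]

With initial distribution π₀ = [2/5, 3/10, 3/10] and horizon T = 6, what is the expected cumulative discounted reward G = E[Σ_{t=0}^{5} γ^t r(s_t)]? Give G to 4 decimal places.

G = 6.7470

t=0: π = [0.4000, 0.3000, 0.3000], E[r] = 1.9000, γ^t·E[r] = 1.900000, running G = 1.900000
t=1: π = [0.3100, 0.4300, 0.2600], E[r] = 1.7800, γ^t·E[r] = 1.424000, running G = 3.324000
t=2: π = [0.2880, 0.4430, 0.2690], E[r] = 1.8070, γ^t·E[r] = 1.156480, running G = 4.480480
t=3: π = [0.2845, 0.4443, 0.2712], E[r] = 1.8136, γ^t·E[r] = 0.928563, running G = 5.409043
t=4: π = [0.2840, 0.4444, 0.2716], E[r] = 1.8147, γ^t·E[r] = 0.743281, running G = 6.152324
t=5: π = [0.2840, 0.4444, 0.2716], E[r] = 1.8148, γ^t·E[r] = 0.594672, running G = 6.746996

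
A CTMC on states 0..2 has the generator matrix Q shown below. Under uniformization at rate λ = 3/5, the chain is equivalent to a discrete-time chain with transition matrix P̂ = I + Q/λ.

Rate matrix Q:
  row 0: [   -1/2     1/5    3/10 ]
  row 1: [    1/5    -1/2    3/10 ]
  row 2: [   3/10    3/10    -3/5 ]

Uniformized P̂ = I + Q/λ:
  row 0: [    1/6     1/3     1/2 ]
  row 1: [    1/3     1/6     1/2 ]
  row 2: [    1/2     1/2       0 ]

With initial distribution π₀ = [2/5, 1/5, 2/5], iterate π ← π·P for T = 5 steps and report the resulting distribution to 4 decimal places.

π = [0.3344, 0.3344, 0.3313]

t=0: π = [0.4000, 0.2000, 0.4000]
t=1: π = [0.3333, 0.3667, 0.3000]
t=2: π = [0.3278, 0.3222, 0.3500]
t=3: π = [0.3370, 0.3380, 0.3250]
t=4: π = [0.3313, 0.3312, 0.3375]
t=5: π = [0.3344, 0.3344, 0.3313]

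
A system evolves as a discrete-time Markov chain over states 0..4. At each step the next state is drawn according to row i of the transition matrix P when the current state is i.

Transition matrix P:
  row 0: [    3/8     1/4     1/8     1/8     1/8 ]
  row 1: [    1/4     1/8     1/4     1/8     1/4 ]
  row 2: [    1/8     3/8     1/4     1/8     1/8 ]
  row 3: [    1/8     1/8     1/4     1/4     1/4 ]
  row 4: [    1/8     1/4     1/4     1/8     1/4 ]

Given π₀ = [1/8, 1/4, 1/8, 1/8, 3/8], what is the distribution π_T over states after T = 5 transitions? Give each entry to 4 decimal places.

π = [0.2052, 0.2313, 0.2244, 0.1429, 0.1963]

t=0: π = [0.1250, 0.2500, 0.1250, 0.1250, 0.3750]
t=1: π = [0.1875, 0.2188, 0.2344, 0.1406, 0.2188]
t=2: π = [0.1992, 0.2344, 0.2266, 0.1426, 0.1973]
t=3: π = [0.2041, 0.2312, 0.2251, 0.1428, 0.1968]
t=4: π = [0.2049, 0.2314, 0.2245, 0.1429, 0.1964]
t=5: π = [0.2052, 0.2313, 0.2244, 0.1429, 0.1963]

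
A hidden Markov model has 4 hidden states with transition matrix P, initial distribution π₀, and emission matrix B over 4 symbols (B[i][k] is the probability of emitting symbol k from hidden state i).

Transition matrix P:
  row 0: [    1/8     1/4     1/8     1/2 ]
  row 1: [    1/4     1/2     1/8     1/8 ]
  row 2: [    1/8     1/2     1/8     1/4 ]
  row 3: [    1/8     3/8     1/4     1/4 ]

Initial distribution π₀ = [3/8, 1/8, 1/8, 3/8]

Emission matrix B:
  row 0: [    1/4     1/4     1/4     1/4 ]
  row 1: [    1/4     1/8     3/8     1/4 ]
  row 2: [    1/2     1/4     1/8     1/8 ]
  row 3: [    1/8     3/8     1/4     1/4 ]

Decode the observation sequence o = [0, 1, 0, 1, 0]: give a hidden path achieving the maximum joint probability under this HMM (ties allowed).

t=0: δ = [9.375e-02, 3.125e-02, 6.250e-02, 4.688e-02]  (obs o_0=0)
t=1: δ = [2.930e-03, 3.906e-03, 2.930e-03, 1.758e-02]  ψ = [0, 2, 0, 0]  (obs o_1=1)
t=2: δ = [5.493e-04, 1.648e-03, 2.197e-03, 5.493e-04]  ψ = [3, 3, 3, 3]  (obs o_2=0)
t=3: δ = [1.030e-04, 1.373e-04, 6.866e-05, 2.060e-04]  ψ = [1, 2, 2, 2]  (obs o_3=1)
t=4: δ = [8.583e-06, 1.931e-05, 2.575e-05, 6.437e-06]  ψ = [1, 3, 3, 0]  (obs o_4=0)
backtrack: best end state = 2; path = [0, 3, 2, 3, 2]

path = [0, 3, 2, 3, 2]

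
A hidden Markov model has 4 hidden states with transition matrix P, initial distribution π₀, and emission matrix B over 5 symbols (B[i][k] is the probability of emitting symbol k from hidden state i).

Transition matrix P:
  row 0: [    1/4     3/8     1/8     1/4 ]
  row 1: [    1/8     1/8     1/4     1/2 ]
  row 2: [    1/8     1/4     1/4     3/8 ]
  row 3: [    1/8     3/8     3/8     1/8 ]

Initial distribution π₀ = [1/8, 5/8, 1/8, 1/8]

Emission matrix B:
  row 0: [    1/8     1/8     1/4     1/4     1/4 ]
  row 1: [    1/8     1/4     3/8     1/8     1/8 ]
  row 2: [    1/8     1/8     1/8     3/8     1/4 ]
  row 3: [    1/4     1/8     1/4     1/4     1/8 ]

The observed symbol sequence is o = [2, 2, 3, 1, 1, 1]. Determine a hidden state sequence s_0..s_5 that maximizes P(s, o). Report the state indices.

t=0: δ = [3.125e-02, 2.344e-01, 1.562e-02, 3.125e-02]  (obs o_0=2)
t=1: δ = [7.324e-03, 1.099e-02, 7.324e-03, 2.930e-02]  ψ = [1, 1, 1, 1]  (obs o_1=2)
t=2: δ = [9.155e-04, 1.373e-03, 4.120e-03, 1.373e-03]  ψ = [3, 3, 3, 1]  (obs o_2=3)
t=3: δ = [6.437e-05, 2.575e-04, 1.287e-04, 1.931e-04]  ψ = [2, 2, 2, 2]  (obs o_3=1)
t=4: δ = [4.023e-06, 1.810e-05, 9.052e-06, 1.609e-05]  ψ = [1, 3, 3, 1]  (obs o_4=1)
t=5: δ = [2.829e-07, 1.509e-06, 7.544e-07, 1.132e-06]  ψ = [1, 3, 3, 1]  (obs o_5=1)
backtrack: best end state = 1; path = [1, 3, 2, 1, 3, 1]

path = [1, 3, 2, 1, 3, 1]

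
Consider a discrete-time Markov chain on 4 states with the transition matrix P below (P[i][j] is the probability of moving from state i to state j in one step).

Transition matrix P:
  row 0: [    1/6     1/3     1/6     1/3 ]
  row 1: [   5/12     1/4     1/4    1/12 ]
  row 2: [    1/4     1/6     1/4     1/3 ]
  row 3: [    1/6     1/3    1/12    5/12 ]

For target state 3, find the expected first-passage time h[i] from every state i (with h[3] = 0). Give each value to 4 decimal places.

First-step conditioning: h[3] = 0; for i ≠ 3, h[i] = 1 + Σ_k P[i][k]·h[k].
  h[0] = 1 + 1/6·h[0] + 1/3·h[1] + 1/6·h[2]
  h[1] = 1 + 5/12·h[0] + 1/4·h[1] + 1/4·h[2]
  h[2] = 1 + 1/4·h[0] + 1/6·h[1] + 1/4·h[2]
Solving the 3×3 linear system over states ≠ 3 gives exactly h = [87/23, 534/115, 417/115, 0] (h[3] = 0 is the target).

h = [3.7826, 4.6435, 3.6261, 0.0000]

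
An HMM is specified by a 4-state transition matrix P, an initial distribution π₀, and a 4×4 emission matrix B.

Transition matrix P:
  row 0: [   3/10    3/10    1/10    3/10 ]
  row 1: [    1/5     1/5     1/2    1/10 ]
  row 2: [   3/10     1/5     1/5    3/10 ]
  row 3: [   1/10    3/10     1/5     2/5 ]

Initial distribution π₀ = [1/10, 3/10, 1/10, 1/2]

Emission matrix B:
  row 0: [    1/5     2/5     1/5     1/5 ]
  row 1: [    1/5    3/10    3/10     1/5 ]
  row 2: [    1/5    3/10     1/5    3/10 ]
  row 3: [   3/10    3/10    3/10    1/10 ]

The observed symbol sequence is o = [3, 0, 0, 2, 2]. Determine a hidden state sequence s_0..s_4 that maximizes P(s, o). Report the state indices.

path = [3, 3, 3, 3, 3]

t=0: δ = [2.000e-02, 6.000e-02, 3.000e-02, 5.000e-02]  (obs o_0=3)
t=1: δ = [2.400e-03, 3.000e-03, 6.000e-03, 6.000e-03]  ψ = [1, 3, 1, 3]  (obs o_1=0)
t=2: δ = [3.600e-04, 3.600e-04, 3.000e-04, 7.200e-04]  ψ = [2, 3, 1, 3]  (obs o_2=0)
t=3: δ = [2.160e-05, 6.480e-05, 3.600e-05, 8.640e-05]  ψ = [0, 3, 1, 3]  (obs o_3=2)
t=4: δ = [2.592e-06, 7.776e-06, 6.480e-06, 1.037e-05]  ψ = [1, 3, 1, 3]  (obs o_4=2)
backtrack: best end state = 3; path = [3, 3, 3, 3, 3]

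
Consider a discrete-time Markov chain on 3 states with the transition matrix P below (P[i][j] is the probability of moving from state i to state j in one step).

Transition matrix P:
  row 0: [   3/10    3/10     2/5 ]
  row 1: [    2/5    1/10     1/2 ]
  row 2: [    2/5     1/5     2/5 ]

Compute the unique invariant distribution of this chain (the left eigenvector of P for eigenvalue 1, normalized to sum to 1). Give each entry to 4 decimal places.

Balance equations π_j = Σ_i π_i·P[i][j]:
  π_0 = 3/10·π_0 + 2/5·π_1 + 2/5·π_2
  π_1 = 3/10·π_0 + 1/10·π_1 + 1/5·π_2
  normalize: π_0 + π_1 + π_2 = 1
Solving the linear system gives exactly π = [4/11, 26/121, 51/121].

π = [0.3636, 0.2149, 0.4215]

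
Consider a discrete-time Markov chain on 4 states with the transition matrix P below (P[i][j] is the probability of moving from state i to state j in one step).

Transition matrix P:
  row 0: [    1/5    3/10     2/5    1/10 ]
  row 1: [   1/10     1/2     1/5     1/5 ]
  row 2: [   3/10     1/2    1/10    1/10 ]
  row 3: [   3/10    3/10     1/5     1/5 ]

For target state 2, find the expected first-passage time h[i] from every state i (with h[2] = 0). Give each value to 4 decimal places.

First-step conditioning: h[2] = 0; for i ≠ 2, h[i] = 1 + Σ_k P[i][k]·h[k].
  h[0] = 1 + 1/5·h[0] + 3/10·h[1] + 1/10·h[3]
  h[1] = 1 + 1/10·h[0] + 1/2·h[1] + 1/5·h[3]
  h[3] = 1 + 3/10·h[0] + 3/10·h[1] + 1/5·h[3]
Solving the 3×3 linear system over states ≠ 2 gives exactly h = [180/53, 230/53, 0, 220/53] (h[2] = 0 is the target).

h = [3.3962, 4.3396, 0.0000, 4.1509]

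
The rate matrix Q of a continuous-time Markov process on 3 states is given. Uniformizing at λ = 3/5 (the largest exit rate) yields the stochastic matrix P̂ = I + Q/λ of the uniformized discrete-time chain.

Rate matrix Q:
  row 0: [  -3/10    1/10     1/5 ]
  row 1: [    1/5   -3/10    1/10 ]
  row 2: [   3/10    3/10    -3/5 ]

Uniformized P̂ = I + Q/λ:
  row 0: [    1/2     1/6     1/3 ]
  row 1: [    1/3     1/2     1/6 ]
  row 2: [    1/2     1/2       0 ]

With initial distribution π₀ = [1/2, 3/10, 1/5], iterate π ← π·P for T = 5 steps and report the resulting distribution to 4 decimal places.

t=0: π = [0.5000, 0.3000, 0.2000]
t=1: π = [0.4500, 0.3333, 0.2167]
t=2: π = [0.4444, 0.3500, 0.2056]
t=3: π = [0.4417, 0.3519, 0.2065]
t=4: π = [0.4414, 0.3528, 0.2059]
t=5: π = [0.4412, 0.3529, 0.2059]

π = [0.4412, 0.3529, 0.2059]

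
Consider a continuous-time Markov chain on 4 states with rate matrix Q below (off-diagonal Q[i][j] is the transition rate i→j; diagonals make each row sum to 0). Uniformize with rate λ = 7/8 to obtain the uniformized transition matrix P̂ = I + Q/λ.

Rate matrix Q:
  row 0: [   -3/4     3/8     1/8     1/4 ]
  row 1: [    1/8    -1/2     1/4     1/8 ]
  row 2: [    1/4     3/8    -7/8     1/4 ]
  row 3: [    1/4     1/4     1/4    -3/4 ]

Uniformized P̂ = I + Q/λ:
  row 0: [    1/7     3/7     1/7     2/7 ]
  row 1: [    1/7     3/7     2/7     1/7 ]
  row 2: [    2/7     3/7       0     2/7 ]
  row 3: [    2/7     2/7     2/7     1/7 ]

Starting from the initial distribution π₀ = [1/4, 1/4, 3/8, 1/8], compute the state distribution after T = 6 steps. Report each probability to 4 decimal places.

t=0: π = [0.2500, 0.2500, 0.3750, 0.1250]
t=1: π = [0.2143, 0.4107, 0.1429, 0.2321]
t=2: π = [0.1964, 0.3954, 0.2143, 0.1939]
t=3: π = [0.2012, 0.4009, 0.1964, 0.2015]
t=4: π = [0.1997, 0.3998, 0.2009, 0.1997]
t=5: π = [0.2001, 0.4000, 0.1998, 0.2001]
t=6: π = [0.2000, 0.4000, 0.2000, 0.2000]

π = [0.2000, 0.4000, 0.2000, 0.2000]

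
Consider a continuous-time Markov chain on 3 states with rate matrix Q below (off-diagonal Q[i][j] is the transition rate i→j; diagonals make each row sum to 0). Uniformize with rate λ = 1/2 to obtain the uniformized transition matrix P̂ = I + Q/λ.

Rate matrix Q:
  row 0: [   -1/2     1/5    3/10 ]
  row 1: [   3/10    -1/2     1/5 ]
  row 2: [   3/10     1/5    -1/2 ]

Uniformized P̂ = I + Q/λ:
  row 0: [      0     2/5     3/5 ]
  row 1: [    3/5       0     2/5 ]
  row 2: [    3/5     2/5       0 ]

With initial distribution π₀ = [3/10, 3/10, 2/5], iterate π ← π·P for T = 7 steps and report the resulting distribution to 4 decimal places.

π = [0.3771, 0.2857, 0.3372]

t=0: π = [0.3000, 0.3000, 0.4000]
t=1: π = [0.4200, 0.2800, 0.3000]
t=2: π = [0.3480, 0.2880, 0.3640]
t=3: π = [0.3912, 0.2848, 0.3240]
t=4: π = [0.3653, 0.2861, 0.3486]
t=5: π = [0.3808, 0.2856, 0.3336]
t=6: π = [0.3715, 0.2858, 0.3427]
t=7: π = [0.3771, 0.2857, 0.3372]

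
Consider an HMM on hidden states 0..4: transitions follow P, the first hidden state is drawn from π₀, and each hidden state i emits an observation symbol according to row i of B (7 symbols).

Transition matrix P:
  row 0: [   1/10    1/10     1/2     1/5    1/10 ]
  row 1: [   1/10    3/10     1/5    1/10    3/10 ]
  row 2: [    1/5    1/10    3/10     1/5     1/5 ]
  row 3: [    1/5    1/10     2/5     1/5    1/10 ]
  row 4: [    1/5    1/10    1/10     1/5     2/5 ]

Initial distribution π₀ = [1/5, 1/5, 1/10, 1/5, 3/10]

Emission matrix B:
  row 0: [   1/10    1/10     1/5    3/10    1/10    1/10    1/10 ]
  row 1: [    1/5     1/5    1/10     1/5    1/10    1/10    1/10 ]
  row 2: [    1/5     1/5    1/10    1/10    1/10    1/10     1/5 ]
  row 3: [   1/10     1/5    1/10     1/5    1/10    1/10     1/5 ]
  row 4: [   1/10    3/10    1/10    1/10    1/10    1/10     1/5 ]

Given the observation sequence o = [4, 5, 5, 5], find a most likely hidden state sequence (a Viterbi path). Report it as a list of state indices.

path = [4, 4, 4, 4]

t=0: δ = [2.000e-02, 2.000e-02, 1.000e-02, 2.000e-02, 3.000e-02]  (obs o_0=4)
t=1: δ = [6.000e-04, 6.000e-04, 1.000e-03, 6.000e-04, 1.200e-03]  ψ = [4, 1, 0, 4, 4]  (obs o_1=5)
t=2: δ = [2.400e-05, 1.800e-05, 3.000e-05, 2.400e-05, 4.800e-05]  ψ = [4, 1, 0, 4, 4]  (obs o_2=5)
t=3: δ = [9.600e-07, 5.400e-07, 1.200e-06, 9.600e-07, 1.920e-06]  ψ = [4, 1, 0, 4, 4]  (obs o_3=5)
backtrack: best end state = 4; path = [4, 4, 4, 4]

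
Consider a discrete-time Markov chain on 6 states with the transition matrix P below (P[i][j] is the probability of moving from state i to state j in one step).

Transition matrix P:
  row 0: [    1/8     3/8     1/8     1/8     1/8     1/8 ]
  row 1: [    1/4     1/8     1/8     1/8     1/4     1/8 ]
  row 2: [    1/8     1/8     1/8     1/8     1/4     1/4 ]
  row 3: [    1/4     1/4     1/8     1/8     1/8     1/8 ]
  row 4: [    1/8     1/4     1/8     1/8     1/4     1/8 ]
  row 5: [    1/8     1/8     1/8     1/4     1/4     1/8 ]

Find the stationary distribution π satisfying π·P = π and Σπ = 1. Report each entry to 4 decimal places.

Balance equations π_j = Σ_i π_i·P[i][j]:
  π_0 = 1/8·π_0 + 1/4·π_1 + 1/8·π_2 + 1/4·π_3 + 1/8·π_4 + 1/8·π_5
  π_1 = 3/8·π_0 + 1/8·π_1 + 1/8·π_2 + 1/4·π_3 + 1/4·π_4 + 1/8·π_5
  π_2 = 1/8·π_0 + 1/8·π_1 + 1/8·π_2 + 1/8·π_3 + 1/8·π_4 + 1/8·π_5
  π_3 = 1/8·π_0 + 1/8·π_1 + 1/8·π_2 + 1/8·π_3 + 1/8·π_4 + 1/4·π_5
  π_4 = 1/8·π_0 + 1/4·π_1 + 1/4·π_2 + 1/8·π_3 + 1/4·π_4 + 1/4·π_5
  normalize: π_0 + π_1 + π_2 + π_3 + π_4 + π_5 = 1
Solving the linear system gives exactly π = [6153/36352, 7689/36352, 1/8, 73/512, 7671/36352, 9/64].

π = [0.1693, 0.2115, 0.1250, 0.1426, 0.2110, 0.1406]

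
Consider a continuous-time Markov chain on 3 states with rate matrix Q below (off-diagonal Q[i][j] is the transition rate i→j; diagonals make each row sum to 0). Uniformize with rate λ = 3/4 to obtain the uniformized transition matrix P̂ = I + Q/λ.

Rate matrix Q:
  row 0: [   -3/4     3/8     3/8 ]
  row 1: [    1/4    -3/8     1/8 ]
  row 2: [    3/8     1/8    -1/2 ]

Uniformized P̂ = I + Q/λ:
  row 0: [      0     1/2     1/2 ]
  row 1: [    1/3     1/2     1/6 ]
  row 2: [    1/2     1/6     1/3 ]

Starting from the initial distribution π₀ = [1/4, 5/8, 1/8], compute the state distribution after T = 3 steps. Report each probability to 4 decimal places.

π = [0.2876, 0.3993, 0.3131]

t=0: π = [0.2500, 0.6250, 0.1250]
t=1: π = [0.2708, 0.4583, 0.2708]
t=2: π = [0.2882, 0.4097, 0.3021]
t=3: π = [0.2876, 0.3993, 0.3131]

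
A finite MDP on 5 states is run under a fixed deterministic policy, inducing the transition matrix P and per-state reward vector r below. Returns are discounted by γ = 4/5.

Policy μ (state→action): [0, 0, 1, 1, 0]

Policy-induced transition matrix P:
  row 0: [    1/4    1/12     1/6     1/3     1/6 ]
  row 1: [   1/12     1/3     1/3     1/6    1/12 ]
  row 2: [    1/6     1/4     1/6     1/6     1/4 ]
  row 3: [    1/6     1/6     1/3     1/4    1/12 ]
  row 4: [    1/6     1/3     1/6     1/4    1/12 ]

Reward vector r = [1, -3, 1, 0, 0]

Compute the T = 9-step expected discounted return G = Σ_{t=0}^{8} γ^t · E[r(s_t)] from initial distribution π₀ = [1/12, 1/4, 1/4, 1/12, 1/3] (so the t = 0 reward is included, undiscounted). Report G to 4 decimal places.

G = -1.5620

t=0: π = [0.0833, 0.2500, 0.2500, 0.0833, 0.3333], E[r] = -0.4167, γ^t·E[r] = -0.416667, running G = -0.416667
t=1: π = [0.1528, 0.2778, 0.2222, 0.2153, 0.1319], E[r] = -0.4583, γ^t·E[r] = -0.366667, running G = -0.783333
t=2: π = [0.1563, 0.2407, 0.2488, 0.2211, 0.1331], E[r] = -0.3171, γ^t·E[r] = -0.202963, running G = -0.986296
t=3: π = [0.1596, 0.2367, 0.2436, 0.2222, 0.1378], E[r] = -0.3068, γ^t·E[r] = -0.157086, running G = -1.143383
t=4: π = [0.1602, 0.2361, 0.2432, 0.2233, 0.1372], E[r] = -0.3049, γ^t·E[r] = -0.124872, running G = -1.268255
t=5: π = [0.1603, 0.2358, 0.2432, 0.2234, 0.1372], E[r] = -0.3038, γ^t·E[r] = -0.099555, running G = -1.367810
t=6: π = [0.1604, 0.2357, 0.2432, 0.2234, 0.1372], E[r] = -0.3036, γ^t·E[r] = -0.079598, running G = -1.447408
t=7: π = [0.1604, 0.2357, 0.2432, 0.2235, 0.1372], E[r] = -0.3036, γ^t·E[r] = -0.063671, running G = -1.511080
t=8: π = [0.1604, 0.2357, 0.2432, 0.2235, 0.1372], E[r] = -0.3036, γ^t·E[r] = -0.050935, running G = -1.562015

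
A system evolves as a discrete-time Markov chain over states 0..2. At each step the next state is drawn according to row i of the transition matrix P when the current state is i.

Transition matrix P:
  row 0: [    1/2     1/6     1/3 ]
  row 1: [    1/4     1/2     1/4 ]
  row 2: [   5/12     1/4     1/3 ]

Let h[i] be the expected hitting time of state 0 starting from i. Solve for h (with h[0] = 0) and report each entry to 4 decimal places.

First-step conditioning: h[0] = 0; for i ≠ 0, h[i] = 1 + Σ_k P[i][k]·h[k].
  h[1] = 1 + 1/2·h[1] + 1/4·h[2]
  h[2] = 1 + 1/4·h[1] + 1/3·h[2]
Solving the 2×2 linear system over states ≠ 0 gives exactly h = [0, 44/13, 36/13] (h[0] = 0 is the target).

h = [0.0000, 3.3846, 2.7692]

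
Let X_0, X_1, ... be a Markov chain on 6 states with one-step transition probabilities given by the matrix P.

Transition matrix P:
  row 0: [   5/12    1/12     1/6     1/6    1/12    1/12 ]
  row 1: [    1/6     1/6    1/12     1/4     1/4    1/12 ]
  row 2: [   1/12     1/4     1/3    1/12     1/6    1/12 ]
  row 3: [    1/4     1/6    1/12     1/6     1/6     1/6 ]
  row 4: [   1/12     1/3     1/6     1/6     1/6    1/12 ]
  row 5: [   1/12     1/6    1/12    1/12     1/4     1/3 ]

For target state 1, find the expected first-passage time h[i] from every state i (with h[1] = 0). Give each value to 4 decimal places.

First-step conditioning: h[1] = 0; for i ≠ 1, h[i] = 1 + Σ_k P[i][k]·h[k].
  h[0] = 1 + 5/12·h[0] + 1/6·h[2] + 1/6·h[3] + 1/12·h[4] + 1/12·h[5]
  h[2] = 1 + 1/12·h[0] + 1/3·h[2] + 1/12·h[3] + 1/6·h[4] + 1/12·h[5]
  h[3] = 1 + 1/4·h[0] + 1/12·h[2] + 1/6·h[3] + 1/6·h[4] + 1/6·h[5]
  h[4] = 1 + 1/12·h[0] + 1/6·h[2] + 1/6·h[3] + 1/6·h[4] + 1/12·h[5]
  h[5] = 1 + 1/12·h[0] + 1/12·h[2] + 1/12·h[3] + 1/4·h[4] + 1/3·h[5]
Solving the 5×5 linear system over states ≠ 1 gives exactly h = [6480/1103, 0, 55788/12133, 64200/12133, 51840/12133, 61548/12133] (h[1] = 0 is the target).

h = [5.8749, 0.0000, 4.5980, 5.2914, 4.2726, 5.0728]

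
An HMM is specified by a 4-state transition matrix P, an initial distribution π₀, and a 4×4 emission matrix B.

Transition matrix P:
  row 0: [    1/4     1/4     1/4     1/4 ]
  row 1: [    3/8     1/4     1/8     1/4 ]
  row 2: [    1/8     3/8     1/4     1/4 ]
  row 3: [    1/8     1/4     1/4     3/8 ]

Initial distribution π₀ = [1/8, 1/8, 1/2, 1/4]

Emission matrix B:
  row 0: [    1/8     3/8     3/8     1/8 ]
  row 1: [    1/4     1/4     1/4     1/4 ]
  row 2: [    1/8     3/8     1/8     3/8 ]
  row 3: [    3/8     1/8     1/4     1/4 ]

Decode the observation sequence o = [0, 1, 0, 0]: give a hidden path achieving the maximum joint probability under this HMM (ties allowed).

t=0: δ = [1.562e-02, 3.125e-02, 6.250e-02, 9.375e-02]  (obs o_0=0)
t=1: δ = [4.395e-03, 5.859e-03, 8.789e-03, 4.395e-03]  ψ = [1, 2, 3, 3]  (obs o_1=1)
t=2: δ = [2.747e-04, 8.240e-04, 2.747e-04, 8.240e-04]  ψ = [1, 2, 2, 2]  (obs o_2=0)
t=3: δ = [3.862e-05, 5.150e-05, 2.575e-05, 1.159e-04]  ψ = [1, 1, 3, 3]  (obs o_3=0)
backtrack: best end state = 3; path = [3, 2, 3, 3]

path = [3, 2, 3, 3]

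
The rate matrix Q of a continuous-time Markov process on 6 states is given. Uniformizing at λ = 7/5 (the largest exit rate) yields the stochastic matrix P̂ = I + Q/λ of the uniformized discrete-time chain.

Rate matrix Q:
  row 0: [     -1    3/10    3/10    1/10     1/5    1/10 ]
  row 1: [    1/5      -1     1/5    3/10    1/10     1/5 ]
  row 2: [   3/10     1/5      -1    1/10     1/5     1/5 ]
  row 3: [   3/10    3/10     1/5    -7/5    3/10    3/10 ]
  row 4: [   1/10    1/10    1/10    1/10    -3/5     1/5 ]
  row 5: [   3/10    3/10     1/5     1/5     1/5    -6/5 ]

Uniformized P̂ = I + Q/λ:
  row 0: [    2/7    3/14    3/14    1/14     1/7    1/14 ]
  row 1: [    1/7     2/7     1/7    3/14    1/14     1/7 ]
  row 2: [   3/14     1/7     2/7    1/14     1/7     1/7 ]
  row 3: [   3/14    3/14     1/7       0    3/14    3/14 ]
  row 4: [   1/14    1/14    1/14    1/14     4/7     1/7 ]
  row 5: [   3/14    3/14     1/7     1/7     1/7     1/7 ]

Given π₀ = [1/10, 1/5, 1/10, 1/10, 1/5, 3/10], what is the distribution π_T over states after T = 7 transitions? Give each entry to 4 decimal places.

t=0: π = [0.1000, 0.2000, 0.1000, 0.1000, 0.2000, 0.3000]
t=1: π = [0.1786, 0.1929, 0.1500, 0.1143, 0.2214, 0.1429]
t=2: π = [0.1816, 0.1857, 0.1612, 0.1010, 0.2321, 0.1383]
t=3: π = [0.1808, 0.1829, 0.1623, 0.1006, 0.2363, 0.1371]
t=4: π = [0.1804, 0.1820, 0.1621, 0.1002, 0.2383, 0.1371]
t=5: π = [0.1801, 0.1817, 0.1619, 0.1001, 0.2391, 0.1371]
t=6: π = [0.1800, 0.1815, 0.1618, 0.1000, 0.2395, 0.1371]
t=7: π = [0.1800, 0.1815, 0.1617, 0.1000, 0.2397, 0.1371]

π = [0.1800, 0.1815, 0.1617, 0.1000, 0.2397, 0.1371]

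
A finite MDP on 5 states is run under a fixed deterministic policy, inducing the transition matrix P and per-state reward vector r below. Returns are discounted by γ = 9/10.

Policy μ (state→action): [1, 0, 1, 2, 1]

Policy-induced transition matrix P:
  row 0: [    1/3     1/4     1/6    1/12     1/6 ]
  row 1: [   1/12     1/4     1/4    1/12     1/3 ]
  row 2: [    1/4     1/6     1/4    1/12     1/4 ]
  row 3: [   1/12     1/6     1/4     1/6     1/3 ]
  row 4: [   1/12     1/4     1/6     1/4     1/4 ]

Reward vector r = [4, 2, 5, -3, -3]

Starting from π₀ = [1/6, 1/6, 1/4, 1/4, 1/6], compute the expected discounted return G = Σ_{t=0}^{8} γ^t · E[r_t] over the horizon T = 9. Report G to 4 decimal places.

G = 5.8347

t=0: π = [0.1667, 0.1667, 0.2500, 0.2500, 0.1667], E[r] = 1.0000, γ^t·E[r] = 1.000000, running G = 1.000000
t=1: π = [0.1667, 0.2083, 0.2222, 0.1319, 0.2708], E[r] = 0.9861, γ^t·E[r] = 0.887500, running G = 1.887500
t=2: π = [0.1620, 0.2205, 0.2135, 0.1395, 0.2645], E[r] = 0.9450, γ^t·E[r] = 0.765469, running G = 2.652969
t=3: π = [0.1594, 0.2206, 0.2145, 0.1390, 0.2665], E[r] = 0.9346, γ^t·E[r] = 0.681328, running G = 3.334297
t=4: π = [0.1589, 0.2205, 0.2145, 0.1393, 0.2667], E[r] = 0.9313, γ^t·E[r] = 0.611028, running G = 3.945325
t=5: π = [0.1588, 0.2205, 0.2145, 0.1394, 0.2667], E[r] = 0.9305, γ^t·E[r] = 0.549479, running G = 4.494804
t=6: π = [0.1588, 0.2205, 0.2145, 0.1394, 0.2668], E[r] = 0.9304, γ^t·E[r] = 0.494440, running G = 4.989244
t=7: π = [0.1588, 0.2205, 0.2145, 0.1394, 0.2668], E[r] = 0.9303, γ^t·E[r] = 0.444977, running G = 5.434221
t=8: π = [0.1588, 0.2205, 0.2145, 0.1394, 0.2668], E[r] = 0.9303, γ^t·E[r] = 0.400476, running G = 5.834697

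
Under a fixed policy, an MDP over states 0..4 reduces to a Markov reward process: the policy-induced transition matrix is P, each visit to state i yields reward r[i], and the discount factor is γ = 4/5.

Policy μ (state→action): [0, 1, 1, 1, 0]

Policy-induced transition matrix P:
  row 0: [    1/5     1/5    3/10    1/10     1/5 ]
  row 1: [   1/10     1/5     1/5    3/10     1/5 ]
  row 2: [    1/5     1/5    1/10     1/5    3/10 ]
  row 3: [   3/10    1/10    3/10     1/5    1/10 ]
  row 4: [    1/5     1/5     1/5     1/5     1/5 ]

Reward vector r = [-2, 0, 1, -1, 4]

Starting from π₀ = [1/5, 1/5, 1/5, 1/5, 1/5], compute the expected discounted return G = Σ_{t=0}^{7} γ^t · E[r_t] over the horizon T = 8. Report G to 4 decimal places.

t=0: π = [0.2000, 0.2000, 0.2000, 0.2000, 0.2000], E[r] = 0.4000, γ^t·E[r] = 0.400000, running G = 0.400000
t=1: π = [0.2000, 0.1800, 0.2200, 0.2000, 0.2000], E[r] = 0.4200, γ^t·E[r] = 0.336000, running G = 0.736000
t=2: π = [0.2020, 0.1800, 0.2180, 0.1980, 0.2020], E[r] = 0.4240, γ^t·E[r] = 0.271360, running G = 1.007360
t=3: π = [0.2018, 0.1802, 0.2182, 0.1978, 0.2020], E[r] = 0.4248, γ^t·E[r] = 0.217498, running G = 1.224858
t=4: π = [0.2018, 0.1802, 0.2181, 0.1978, 0.2020], E[r] = 0.4249, γ^t·E[r] = 0.174055, running G = 1.398913
t=5: π = [0.2018, 0.1802, 0.2181, 0.1978, 0.2020], E[r] = 0.4249, γ^t·E[r] = 0.139230, running G = 1.538143
t=6: π = [0.2018, 0.1802, 0.2181, 0.1978, 0.2020], E[r] = 0.4249, γ^t·E[r] = 0.111384, running G = 1.649527
t=7: π = [0.2018, 0.1802, 0.2181, 0.1978, 0.2020], E[r] = 0.4249, γ^t·E[r] = 0.089107, running G = 1.738634

G = 1.7386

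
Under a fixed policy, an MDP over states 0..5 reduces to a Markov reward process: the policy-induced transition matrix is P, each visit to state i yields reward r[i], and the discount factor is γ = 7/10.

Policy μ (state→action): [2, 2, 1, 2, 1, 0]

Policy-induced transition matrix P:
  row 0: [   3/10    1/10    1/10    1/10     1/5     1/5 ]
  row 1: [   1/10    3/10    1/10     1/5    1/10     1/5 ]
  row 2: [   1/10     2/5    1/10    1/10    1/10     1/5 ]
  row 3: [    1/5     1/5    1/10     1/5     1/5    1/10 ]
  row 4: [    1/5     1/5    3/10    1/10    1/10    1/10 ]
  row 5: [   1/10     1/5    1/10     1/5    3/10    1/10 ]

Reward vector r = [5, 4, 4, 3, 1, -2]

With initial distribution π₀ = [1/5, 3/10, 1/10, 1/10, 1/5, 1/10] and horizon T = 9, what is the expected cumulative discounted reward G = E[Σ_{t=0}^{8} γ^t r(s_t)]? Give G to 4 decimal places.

G = 8.6263

t=0: π = [0.2000, 0.3000, 0.1000, 0.1000, 0.2000, 0.1000], E[r] = 2.9000, γ^t·E[r] = 2.900000, running G = 2.900000
t=1: π = [0.1700, 0.2300, 0.1400, 0.1500, 0.1500, 0.1600], E[r] = 2.6100, γ^t·E[r] = 1.827000, running G = 4.727000
t=2: π = [0.1640, 0.2340, 0.1300, 0.1540, 0.1640, 0.1540], E[r] = 2.5940, γ^t·E[r] = 1.271060, running G = 5.998060
t=3: π = [0.1646, 0.2330, 0.1328, 0.1542, 0.1626, 0.1528], E[r] = 2.6058, γ^t·E[r] = 0.893789, running G = 6.891849
t=4: π = [0.1646, 0.2334, 0.1325, 0.1540, 0.1624, 0.1530], E[r] = 2.6050, γ^t·E[r] = 0.625470, running G = 7.517320
t=5: π = [0.1646, 0.2334, 0.1325, 0.1540, 0.1625, 0.1531], E[r] = 2.6048, γ^t·E[r] = 0.437789, running G = 7.955109
t=6: π = [0.1646, 0.2334, 0.1325, 0.1540, 0.1625, 0.1530], E[r] = 2.6048, γ^t·E[r] = 0.306457, running G = 8.261566
t=7: π = [0.1646, 0.2334, 0.1325, 0.1540, 0.1625, 0.1530], E[r] = 2.6048, γ^t·E[r] = 0.214520, running G = 8.476086
t=8: π = [0.1646, 0.2334, 0.1325, 0.1540, 0.1625, 0.1530], E[r] = 2.6048, γ^t·E[r] = 0.150164, running G = 8.626250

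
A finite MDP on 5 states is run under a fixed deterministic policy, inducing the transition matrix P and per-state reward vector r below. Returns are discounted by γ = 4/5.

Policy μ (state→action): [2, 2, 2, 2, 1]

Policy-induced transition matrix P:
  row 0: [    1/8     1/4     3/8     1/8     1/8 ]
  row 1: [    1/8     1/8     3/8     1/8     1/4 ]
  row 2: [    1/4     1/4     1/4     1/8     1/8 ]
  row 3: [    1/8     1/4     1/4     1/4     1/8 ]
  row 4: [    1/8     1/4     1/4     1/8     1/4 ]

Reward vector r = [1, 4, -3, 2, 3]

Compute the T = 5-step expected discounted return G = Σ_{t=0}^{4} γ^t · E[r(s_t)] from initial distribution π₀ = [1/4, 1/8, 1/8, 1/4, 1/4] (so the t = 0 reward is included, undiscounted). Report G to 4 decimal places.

t=0: π = [0.2500, 0.1250, 0.1250, 0.2500, 0.2500], E[r] = 1.6250, γ^t·E[r] = 1.625000, running G = 1.625000
t=1: π = [0.1406, 0.2344, 0.2969, 0.1563, 0.1719], E[r] = 1.0156, γ^t·E[r] = 0.812500, running G = 2.437500
t=2: π = [0.1621, 0.2207, 0.2969, 0.1445, 0.1758], E[r] = 0.9707, γ^t·E[r] = 0.621250, running G = 3.058750
t=3: π = [0.1621, 0.2224, 0.2979, 0.1431, 0.1746], E[r] = 0.9680, γ^t·E[r] = 0.495625, running G = 3.554375
t=4: π = [0.1622, 0.2222, 0.2981, 0.1429, 0.1746], E[r] = 0.9665, γ^t·E[r] = 0.395863, running G = 3.950238

G = 3.9502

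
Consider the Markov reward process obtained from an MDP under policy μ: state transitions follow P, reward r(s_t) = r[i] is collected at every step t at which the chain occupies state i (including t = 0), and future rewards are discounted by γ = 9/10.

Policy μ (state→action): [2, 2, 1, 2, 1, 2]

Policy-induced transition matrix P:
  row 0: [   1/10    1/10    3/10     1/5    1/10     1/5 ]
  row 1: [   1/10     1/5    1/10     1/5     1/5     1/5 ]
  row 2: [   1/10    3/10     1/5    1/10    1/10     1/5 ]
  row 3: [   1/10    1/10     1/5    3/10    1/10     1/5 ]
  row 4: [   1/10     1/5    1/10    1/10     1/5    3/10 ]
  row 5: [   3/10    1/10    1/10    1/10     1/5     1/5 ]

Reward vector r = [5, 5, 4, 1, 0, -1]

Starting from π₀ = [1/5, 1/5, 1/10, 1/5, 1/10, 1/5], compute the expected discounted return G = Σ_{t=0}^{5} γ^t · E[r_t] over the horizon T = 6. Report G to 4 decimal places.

G = 10.2207

t=0: π = [0.2000, 0.2000, 0.1000, 0.2000, 0.1000, 0.2000], E[r] = 2.4000, γ^t·E[r] = 2.400000, running G = 2.400000
t=1: π = [0.1400, 0.1500, 0.1700, 0.1800, 0.1500, 0.2100], E[r] = 2.1000, γ^t·E[r] = 1.890000, running G = 4.290000
t=2: π = [0.1420, 0.1640, 0.1630, 0.1650, 0.1510, 0.2150], E[r] = 2.1320, γ^t·E[r] = 1.726920, running G = 6.016920
t=3: π = [0.1430, 0.1641, 0.1612, 0.1636, 0.1530, 0.2151], E[r] = 2.1288, γ^t·E[r] = 1.551895, running G = 7.568815
t=4: π = [0.1430, 0.1640, 0.1611, 0.1634, 0.1532, 0.2153], E[r] = 2.1273, γ^t·E[r] = 1.395722, running G = 8.964537
t=5: π = [0.1431, 0.1639, 0.1611, 0.1634, 0.1532, 0.2153], E[r] = 2.1272, γ^t·E[r] = 1.256117, running G = 10.220654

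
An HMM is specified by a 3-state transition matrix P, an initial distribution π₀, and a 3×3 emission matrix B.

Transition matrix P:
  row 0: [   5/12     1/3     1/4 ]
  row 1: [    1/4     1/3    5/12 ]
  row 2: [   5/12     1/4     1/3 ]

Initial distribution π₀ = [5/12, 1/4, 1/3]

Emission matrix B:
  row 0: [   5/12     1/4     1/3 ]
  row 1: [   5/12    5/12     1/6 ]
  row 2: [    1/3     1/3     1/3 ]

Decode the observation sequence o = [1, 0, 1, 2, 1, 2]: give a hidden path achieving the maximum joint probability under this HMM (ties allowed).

path = [2, 0, 1, 2, 2, 0]

t=0: δ = [1.042e-01, 1.042e-01, 1.111e-01]  (obs o_0=1)
t=1: δ = [1.929e-02, 1.447e-02, 1.447e-02]  ψ = [2, 0, 1]  (obs o_1=0)
t=2: δ = [2.009e-03, 2.679e-03, 2.009e-03]  ψ = [0, 0, 1]  (obs o_2=1)
t=3: δ = [2.791e-04, 1.488e-04, 3.721e-04]  ψ = [0, 1, 1]  (obs o_3=2)
t=4: δ = [3.876e-05, 3.876e-05, 4.135e-05]  ψ = [2, 0, 2]  (obs o_4=1)
t=5: δ = [5.742e-06, 2.153e-06, 5.384e-06]  ψ = [2, 0, 1]  (obs o_5=2)
backtrack: best end state = 0; path = [2, 0, 1, 2, 2, 0]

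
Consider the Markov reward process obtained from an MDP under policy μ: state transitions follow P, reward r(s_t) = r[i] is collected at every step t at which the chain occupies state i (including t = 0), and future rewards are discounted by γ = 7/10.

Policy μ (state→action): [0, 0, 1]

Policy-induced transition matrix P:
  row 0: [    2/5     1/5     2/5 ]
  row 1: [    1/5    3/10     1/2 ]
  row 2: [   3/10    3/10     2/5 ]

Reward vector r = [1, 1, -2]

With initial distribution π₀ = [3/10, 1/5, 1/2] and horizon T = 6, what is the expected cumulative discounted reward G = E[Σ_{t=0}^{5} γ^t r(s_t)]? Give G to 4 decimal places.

G = -1.0306

t=0: π = [0.3000, 0.2000, 0.5000], E[r] = -0.5000, γ^t·E[r] = -0.500000, running G = -0.500000
t=1: π = [0.3100, 0.2700, 0.4200], E[r] = -0.2600, γ^t·E[r] = -0.182000, running G = -0.682000
t=2: π = [0.3040, 0.2690, 0.4270], E[r] = -0.2810, γ^t·E[r] = -0.137690, running G = -0.819690
t=3: π = [0.3035, 0.2696, 0.4269], E[r] = -0.2807, γ^t·E[r] = -0.096280, running G = -0.915970
t=4: π = [0.3034, 0.2697, 0.4270], E[r] = -0.2809, γ^t·E[r] = -0.067439, running G = -0.983409
t=5: π = [0.3034, 0.2697, 0.4270], E[r] = -0.2809, γ^t·E[r] = -0.047210, running G = -1.030619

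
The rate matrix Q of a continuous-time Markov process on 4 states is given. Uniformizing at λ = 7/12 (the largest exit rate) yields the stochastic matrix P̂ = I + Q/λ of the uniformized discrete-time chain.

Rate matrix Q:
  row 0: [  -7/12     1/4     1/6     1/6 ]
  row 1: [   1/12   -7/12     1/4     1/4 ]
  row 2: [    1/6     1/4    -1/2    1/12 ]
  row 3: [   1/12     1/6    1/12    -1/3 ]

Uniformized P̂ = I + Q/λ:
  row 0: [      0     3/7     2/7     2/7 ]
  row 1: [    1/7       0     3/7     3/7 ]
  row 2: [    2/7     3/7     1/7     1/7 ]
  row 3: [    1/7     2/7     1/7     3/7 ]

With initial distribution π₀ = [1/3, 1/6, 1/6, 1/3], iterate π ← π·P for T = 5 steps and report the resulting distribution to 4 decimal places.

π = [0.1555, 0.2672, 0.2403, 0.3371]

t=0: π = [0.3333, 0.1667, 0.1667, 0.3333]
t=1: π = [0.1190, 0.3095, 0.2381, 0.3333]
t=2: π = [0.1599, 0.2483, 0.2483, 0.3435]
t=3: π = [0.1555, 0.2731, 0.2366, 0.3348]
t=4: π = [0.1544, 0.2637, 0.2431, 0.3387]
t=5: π = [0.1555, 0.2672, 0.2403, 0.3371]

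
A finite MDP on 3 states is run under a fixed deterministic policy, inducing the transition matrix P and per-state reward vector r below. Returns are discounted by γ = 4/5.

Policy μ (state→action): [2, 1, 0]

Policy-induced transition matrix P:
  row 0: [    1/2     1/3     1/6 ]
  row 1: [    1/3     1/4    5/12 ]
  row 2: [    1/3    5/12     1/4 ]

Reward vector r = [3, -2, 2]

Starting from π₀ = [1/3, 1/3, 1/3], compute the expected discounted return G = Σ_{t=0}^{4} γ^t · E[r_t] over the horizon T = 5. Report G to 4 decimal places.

G = 3.5379

t=0: π = [0.3333, 0.3333, 0.3333], E[r] = 1.0000, γ^t·E[r] = 1.000000, running G = 1.000000
t=1: π = [0.3889, 0.3333, 0.2778], E[r] = 1.0556, γ^t·E[r] = 0.844444, running G = 1.844444
t=2: π = [0.3981, 0.3287, 0.2731], E[r] = 1.0833, γ^t·E[r] = 0.693333, running G = 2.537778
t=3: π = [0.3997, 0.3287, 0.2716], E[r] = 1.0849, γ^t·E[r] = 0.555457, running G = 3.093235
t=4: π = [0.3999, 0.3286, 0.2715], E[r] = 1.0856, γ^t·E[r] = 0.444681, running G = 3.537916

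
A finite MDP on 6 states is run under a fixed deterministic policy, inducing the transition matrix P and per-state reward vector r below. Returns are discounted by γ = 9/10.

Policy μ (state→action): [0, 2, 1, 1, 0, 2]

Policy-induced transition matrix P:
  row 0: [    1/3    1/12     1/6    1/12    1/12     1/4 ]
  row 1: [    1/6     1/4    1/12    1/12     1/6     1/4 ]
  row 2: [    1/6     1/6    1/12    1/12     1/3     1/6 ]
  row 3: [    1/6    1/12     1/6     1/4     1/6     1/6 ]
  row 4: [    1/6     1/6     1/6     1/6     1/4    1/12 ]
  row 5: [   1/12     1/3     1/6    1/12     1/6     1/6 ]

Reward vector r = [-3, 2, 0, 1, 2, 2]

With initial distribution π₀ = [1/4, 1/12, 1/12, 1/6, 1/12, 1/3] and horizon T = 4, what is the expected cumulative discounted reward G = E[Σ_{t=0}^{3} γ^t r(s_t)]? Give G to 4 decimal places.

G = 2.0980

t=0: π = [0.2500, 0.0833, 0.0833, 0.1667, 0.0833, 0.3333], E[r] = 0.4167, γ^t·E[r] = 0.416667, running G = 0.416667
t=1: π = [0.1806, 0.1944, 0.1528, 0.1181, 0.1667, 0.1875], E[r] = 0.6736, γ^t·E[r] = 0.606250, running G = 1.022917
t=2: π = [0.1811, 0.1892, 0.1377, 0.1169, 0.1910, 0.1840], E[r] = 0.7020, γ^t·E[r] = 0.568594, running G = 1.591510
t=3: π = [0.1815, 0.1883, 0.1394, 0.1187, 0.1904, 0.1816], E[r] = 0.6948, γ^t·E[r] = 0.506531, running G = 2.098042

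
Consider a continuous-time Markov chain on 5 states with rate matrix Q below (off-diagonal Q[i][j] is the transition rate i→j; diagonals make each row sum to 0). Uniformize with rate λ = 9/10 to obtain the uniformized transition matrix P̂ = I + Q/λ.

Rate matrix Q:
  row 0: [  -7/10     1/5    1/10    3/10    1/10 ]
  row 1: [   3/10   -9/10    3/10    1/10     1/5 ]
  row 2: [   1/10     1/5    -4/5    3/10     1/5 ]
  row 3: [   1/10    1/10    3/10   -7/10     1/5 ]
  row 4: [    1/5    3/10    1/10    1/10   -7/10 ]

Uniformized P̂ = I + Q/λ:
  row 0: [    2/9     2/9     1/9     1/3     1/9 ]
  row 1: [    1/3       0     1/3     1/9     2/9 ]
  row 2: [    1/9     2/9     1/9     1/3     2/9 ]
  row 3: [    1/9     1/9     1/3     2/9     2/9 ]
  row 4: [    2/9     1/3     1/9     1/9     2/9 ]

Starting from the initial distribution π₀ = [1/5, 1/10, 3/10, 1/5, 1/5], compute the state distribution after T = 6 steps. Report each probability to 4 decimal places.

π = [0.1950, 0.1796, 0.2009, 0.2239, 0.2006]

t=0: π = [0.2000, 0.1000, 0.3000, 0.2000, 0.2000]
t=1: π = [0.1778, 0.2000, 0.1778, 0.2444, 0.2000]
t=2: π = [0.1975, 0.1728, 0.2099, 0.2173, 0.2025]
t=3: π = [0.1940, 0.1822, 0.1978, 0.2258, 0.2003]
t=4: π = [0.1954, 0.1789, 0.2018, 0.2233, 0.2007]
t=5: π = [0.1949, 0.1800, 0.2005, 0.2242, 0.2005]
t=6: π = [0.1950, 0.1796, 0.2009, 0.2239, 0.2006]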